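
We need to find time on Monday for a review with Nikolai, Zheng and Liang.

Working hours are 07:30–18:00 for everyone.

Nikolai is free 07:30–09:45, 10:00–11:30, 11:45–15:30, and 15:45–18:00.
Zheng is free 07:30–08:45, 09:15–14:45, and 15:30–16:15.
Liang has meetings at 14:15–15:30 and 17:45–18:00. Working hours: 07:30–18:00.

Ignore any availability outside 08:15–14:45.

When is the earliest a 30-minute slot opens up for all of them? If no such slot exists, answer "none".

08:15

Liang free within 07:30–18:00: 07:30–14:15, 15:30–17:45.
Nikolai ∩ Zheng: 07:30–08:45, 09:15–09:45, 10:00–11:30, 11:45–14:45, 15:45–16:15.
Nikolai ∩ Zheng ∩ Liang: 07:30–08:45, 09:15–09:45, 10:00–11:30, 11:45–14:15, 15:45–16:15.
Restricted to 08:15–14:45: 08:15–08:45, 09:15–09:45, 10:00–11:30, 11:45–14:15.
Windows ≥ 30 min: 08:15–08:45, 09:15–09:45, 10:00–11:30, 11:45–14:15.
Earliest such window starts at 08:15.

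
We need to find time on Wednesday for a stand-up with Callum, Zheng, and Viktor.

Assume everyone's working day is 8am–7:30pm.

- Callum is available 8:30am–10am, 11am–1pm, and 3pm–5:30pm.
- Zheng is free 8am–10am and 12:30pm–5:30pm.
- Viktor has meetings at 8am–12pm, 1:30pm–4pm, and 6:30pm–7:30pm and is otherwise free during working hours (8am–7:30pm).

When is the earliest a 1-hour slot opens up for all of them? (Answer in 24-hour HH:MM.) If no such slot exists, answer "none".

16:00

Viktor free within 08:00–19:30: 12:00–13:30, 16:00–18:30.
Callum ∩ Zheng: 08:30–10:00, 12:30–13:00, 15:00–17:30.
Callum ∩ Zheng ∩ Viktor: 12:30–13:00, 16:00–17:30.
Windows ≥ 60 min: 16:00–17:30.
Earliest such window starts at 16:00.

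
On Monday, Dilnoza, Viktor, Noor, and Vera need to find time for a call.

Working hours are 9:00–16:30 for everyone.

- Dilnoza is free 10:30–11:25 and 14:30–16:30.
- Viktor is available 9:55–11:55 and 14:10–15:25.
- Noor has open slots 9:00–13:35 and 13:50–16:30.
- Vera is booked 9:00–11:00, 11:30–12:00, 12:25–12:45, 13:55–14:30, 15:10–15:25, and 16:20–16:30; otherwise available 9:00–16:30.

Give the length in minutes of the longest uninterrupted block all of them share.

40 minutes

Vera free within 09:00–16:30: 11:00–11:30, 12:00–12:25, 12:45–13:55, 14:30–15:10, 15:25–16:20.
Dilnoza ∩ Viktor: 10:30–11:25, 14:30–15:25.
Dilnoza ∩ Viktor ∩ Noor: 10:30–11:25, 14:30–15:25.
Dilnoza ∩ Viktor ∩ Noor ∩ Vera: 11:00–11:25, 14:30–15:10.
Common window lengths: 25, 40 min; longest is 40.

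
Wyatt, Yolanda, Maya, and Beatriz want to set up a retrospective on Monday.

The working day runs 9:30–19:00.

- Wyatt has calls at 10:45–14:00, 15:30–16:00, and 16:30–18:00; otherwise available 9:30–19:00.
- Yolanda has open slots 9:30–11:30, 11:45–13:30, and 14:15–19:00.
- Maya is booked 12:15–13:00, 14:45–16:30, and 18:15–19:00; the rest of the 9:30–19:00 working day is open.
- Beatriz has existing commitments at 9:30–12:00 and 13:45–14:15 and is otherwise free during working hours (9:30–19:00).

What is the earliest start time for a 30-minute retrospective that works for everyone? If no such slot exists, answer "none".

Wyatt free within 09:30–19:00: 09:30–10:45, 14:00–15:30, 16:00–16:30, 18:00–19:00.
Maya free within 09:30–19:00: 09:30–12:15, 13:00–14:45, 16:30–18:15.
Beatriz free within 09:30–19:00: 12:00–13:45, 14:15–19:00.
Wyatt ∩ Yolanda: 09:30–10:45, 14:15–15:30, 16:00–16:30, 18:00–19:00.
Wyatt ∩ Yolanda ∩ Maya: 09:30–10:45, 14:15–14:45, 18:00–18:15.
Wyatt ∩ Yolanda ∩ Maya ∩ Beatriz: 14:15–14:45, 18:00–18:15.
Windows ≥ 30 min: 14:15–14:45.
Earliest such window starts at 14:15.

14:15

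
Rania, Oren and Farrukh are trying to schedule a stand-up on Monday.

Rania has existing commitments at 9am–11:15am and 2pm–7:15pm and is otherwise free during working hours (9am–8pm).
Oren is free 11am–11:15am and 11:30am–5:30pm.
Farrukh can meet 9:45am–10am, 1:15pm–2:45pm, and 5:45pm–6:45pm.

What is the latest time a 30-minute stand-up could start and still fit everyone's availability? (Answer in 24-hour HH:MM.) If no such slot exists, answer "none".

Rania free within 09:00–20:00: 11:15–14:00, 19:15–20:00.
Rania ∩ Oren: 11:30–14:00.
Rania ∩ Oren ∩ Farrukh: 13:15–14:00.
Windows ≥ 30 min: 13:15–14:00.
Latest start in the last window 13:15–14:00 is 14:00 − 30 min = 13:30.

13:30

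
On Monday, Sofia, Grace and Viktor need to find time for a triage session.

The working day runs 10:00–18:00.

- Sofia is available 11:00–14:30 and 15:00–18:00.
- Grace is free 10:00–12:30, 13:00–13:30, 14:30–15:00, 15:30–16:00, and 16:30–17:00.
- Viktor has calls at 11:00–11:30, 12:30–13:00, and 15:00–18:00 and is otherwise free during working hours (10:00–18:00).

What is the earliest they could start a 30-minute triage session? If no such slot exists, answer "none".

11:30

Viktor free within 10:00–18:00: 10:00–11:00, 11:30–12:30, 13:00–15:00.
Sofia ∩ Grace: 11:00–12:30, 13:00–13:30, 15:30–16:00, 16:30–17:00.
Sofia ∩ Grace ∩ Viktor: 11:30–12:30, 13:00–13:30.
Windows ≥ 30 min: 11:30–12:30, 13:00–13:30.
Earliest such window starts at 11:30.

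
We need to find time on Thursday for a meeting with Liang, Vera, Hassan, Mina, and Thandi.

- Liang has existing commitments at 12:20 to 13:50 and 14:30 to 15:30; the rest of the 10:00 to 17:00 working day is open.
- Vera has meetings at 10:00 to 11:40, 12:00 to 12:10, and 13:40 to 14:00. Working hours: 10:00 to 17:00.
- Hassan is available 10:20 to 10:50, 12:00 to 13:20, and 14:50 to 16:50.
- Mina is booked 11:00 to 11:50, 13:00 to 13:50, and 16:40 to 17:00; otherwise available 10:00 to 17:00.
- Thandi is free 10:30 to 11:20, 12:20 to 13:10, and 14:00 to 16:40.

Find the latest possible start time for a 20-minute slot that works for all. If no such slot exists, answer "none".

Liang free within 10:00–17:00: 10:00–12:20, 13:50–14:30, 15:30–17:00.
Vera free within 10:00–17:00: 11:40–12:00, 12:10–13:40, 14:00–17:00.
Mina free within 10:00–17:00: 10:00–11:00, 11:50–13:00, 13:50–16:40.
Liang ∩ Vera: 11:40–12:00, 12:10–12:20, 14:00–14:30, 15:30–17:00.
Liang ∩ Vera ∩ Hassan: 12:10–12:20, 15:30–16:50.
Liang ∩ Vera ∩ Hassan ∩ Mina: 12:10–12:20, 15:30–16:40.
Liang ∩ Vera ∩ Hassan ∩ Mina ∩ Thandi: 15:30–16:40.
Windows ≥ 20 min: 15:30–16:40.
Latest start in the last window 15:30–16:40 is 16:40 − 20 min = 16:20.

16:20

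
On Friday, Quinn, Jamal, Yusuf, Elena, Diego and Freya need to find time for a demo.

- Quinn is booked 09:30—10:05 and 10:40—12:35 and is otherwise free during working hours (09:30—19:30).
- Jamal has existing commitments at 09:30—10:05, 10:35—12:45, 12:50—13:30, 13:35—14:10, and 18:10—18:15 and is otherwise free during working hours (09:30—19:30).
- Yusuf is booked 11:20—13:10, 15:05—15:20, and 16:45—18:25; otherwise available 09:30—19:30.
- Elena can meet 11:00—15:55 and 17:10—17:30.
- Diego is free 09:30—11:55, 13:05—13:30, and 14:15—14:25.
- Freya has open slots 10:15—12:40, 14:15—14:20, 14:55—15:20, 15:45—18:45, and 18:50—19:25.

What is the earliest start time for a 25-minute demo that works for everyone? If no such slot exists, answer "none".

none

Quinn free within 09:30–19:30: 10:05–10:40, 12:35–19:30.
Jamal free within 09:30–19:30: 10:05–10:35, 12:45–12:50, 13:30–13:35, 14:10–18:10, 18:15–19:30.
Yusuf free within 09:30–19:30: 09:30–11:20, 13:10–15:05, 15:20–16:45, 18:25–19:30.
Quinn ∩ Jamal: 10:05–10:35, 12:45–12:50, 13:30–13:35, 14:10–18:10, 18:15–19:30.
Quinn ∩ Jamal ∩ Yusuf: 10:05–10:35, 13:30–13:35, 14:10–15:05, 15:20–16:45, 18:25–19:30.
Quinn ∩ Jamal ∩ Yusuf ∩ Elena: 13:30–13:35, 14:10–15:05, 15:20–15:55.
Quinn ∩ Jamal ∩ Yusuf ∩ Elena ∩ Diego: 14:15–14:25.
Quinn ∩ Jamal ∩ Yusuf ∩ Elena ∩ Diego ∩ Freya: 14:15–14:20.
Windows ≥ 25 min: (none).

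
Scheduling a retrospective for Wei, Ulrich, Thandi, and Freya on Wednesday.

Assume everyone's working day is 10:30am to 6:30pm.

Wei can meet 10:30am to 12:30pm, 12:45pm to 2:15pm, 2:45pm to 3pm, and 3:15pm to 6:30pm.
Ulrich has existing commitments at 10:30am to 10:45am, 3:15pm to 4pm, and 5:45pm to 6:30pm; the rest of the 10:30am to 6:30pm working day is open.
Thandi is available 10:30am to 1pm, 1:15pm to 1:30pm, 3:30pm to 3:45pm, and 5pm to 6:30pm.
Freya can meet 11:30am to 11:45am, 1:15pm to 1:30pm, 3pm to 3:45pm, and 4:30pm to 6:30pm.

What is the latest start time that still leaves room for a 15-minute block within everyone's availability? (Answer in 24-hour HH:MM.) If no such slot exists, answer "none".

Ulrich free within 10:30–18:30: 10:45–15:15, 16:00–17:45.
Wei ∩ Ulrich: 10:45–12:30, 12:45–14:15, 14:45–15:00, 16:00–17:45.
Wei ∩ Ulrich ∩ Thandi: 10:45–12:30, 12:45–13:00, 13:15–13:30, 17:00–17:45.
Wei ∩ Ulrich ∩ Thandi ∩ Freya: 11:30–11:45, 13:15–13:30, 17:00–17:45.
Windows ≥ 15 min: 11:30–11:45, 13:15–13:30, 17:00–17:45.
Latest start in the last window 17:00–17:45 is 17:45 − 15 min = 17:30.

17:30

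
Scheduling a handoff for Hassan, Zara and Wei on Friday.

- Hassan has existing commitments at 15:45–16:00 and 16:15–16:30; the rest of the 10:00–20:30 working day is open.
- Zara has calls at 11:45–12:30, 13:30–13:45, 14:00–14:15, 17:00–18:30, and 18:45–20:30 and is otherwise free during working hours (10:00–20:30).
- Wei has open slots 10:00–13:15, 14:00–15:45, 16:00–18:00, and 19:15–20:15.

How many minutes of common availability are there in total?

Hassan free within 10:00–20:30: 10:00–15:45, 16:00–16:15, 16:30–20:30.
Zara free within 10:00–20:30: 10:00–11:45, 12:30–13:30, 13:45–14:00, 14:15–17:00, 18:30–18:45.
Hassan ∩ Zara: 10:00–11:45, 12:30–13:30, 13:45–14:00, 14:15–15:45, 16:00–16:15, 16:30–17:00, 18:30–18:45.
Hassan ∩ Zara ∩ Wei: 10:00–11:45, 12:30–13:15, 14:15–15:45, 16:00–16:15, 16:30–17:00.
Total common minutes: 105 + 45 + 90 + 15 + 30 = 285.

285 minutes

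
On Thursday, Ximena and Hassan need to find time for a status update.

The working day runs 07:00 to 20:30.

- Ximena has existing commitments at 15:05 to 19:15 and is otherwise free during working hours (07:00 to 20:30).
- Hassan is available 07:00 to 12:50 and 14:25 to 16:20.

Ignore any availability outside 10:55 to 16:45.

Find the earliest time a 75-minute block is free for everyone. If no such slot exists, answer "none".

Ximena free within 07:00–20:30: 07:00–15:05, 19:15–20:30.
Ximena ∩ Hassan: 07:00–12:50, 14:25–15:05.
Restricted to 10:55–16:45: 10:55–12:50, 14:25–15:05.
Windows ≥ 75 min: 10:55–12:50.
Earliest such window starts at 10:55.

10:55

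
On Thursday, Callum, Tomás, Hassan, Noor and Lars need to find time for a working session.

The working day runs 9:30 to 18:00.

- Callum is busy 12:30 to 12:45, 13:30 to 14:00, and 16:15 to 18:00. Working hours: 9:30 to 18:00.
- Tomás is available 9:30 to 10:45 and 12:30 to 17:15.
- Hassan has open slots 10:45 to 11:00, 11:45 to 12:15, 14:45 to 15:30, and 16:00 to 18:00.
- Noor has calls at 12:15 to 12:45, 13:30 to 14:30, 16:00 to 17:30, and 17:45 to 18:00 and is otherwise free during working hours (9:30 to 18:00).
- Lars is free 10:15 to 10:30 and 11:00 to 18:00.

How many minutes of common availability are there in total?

45 minutes

Callum free within 09:30–18:00: 09:30–12:30, 12:45–13:30, 14:00–16:15.
Noor free within 09:30–18:00: 09:30–12:15, 12:45–13:30, 14:30–16:00, 17:30–17:45.
Callum ∩ Tomás: 09:30–10:45, 12:45–13:30, 14:00–16:15.
Callum ∩ Tomás ∩ Hassan: 14:45–15:30, 16:00–16:15.
Callum ∩ Tomás ∩ Hassan ∩ Noor: 14:45–15:30.
Callum ∩ Tomás ∩ Hassan ∩ Noor ∩ Lars: 14:45–15:30.
Total common minutes: 45.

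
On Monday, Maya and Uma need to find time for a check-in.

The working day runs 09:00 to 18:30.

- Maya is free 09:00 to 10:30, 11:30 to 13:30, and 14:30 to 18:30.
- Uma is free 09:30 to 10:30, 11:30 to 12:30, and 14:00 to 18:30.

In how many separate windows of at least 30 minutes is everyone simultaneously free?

Maya ∩ Uma: 09:30–10:30, 11:30–12:30, 14:30–18:30.
Windows ≥ 30 min: 09:30–10:30, 11:30–12:30, 14:30–18:30.
That's 3 windows.

3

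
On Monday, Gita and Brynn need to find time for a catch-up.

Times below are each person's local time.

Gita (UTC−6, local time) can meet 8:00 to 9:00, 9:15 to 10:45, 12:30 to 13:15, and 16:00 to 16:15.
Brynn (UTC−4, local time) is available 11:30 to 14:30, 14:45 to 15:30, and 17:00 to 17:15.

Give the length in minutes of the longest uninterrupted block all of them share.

75 minutes

Gita → UTC: 14:00–15:00, 15:15–16:45, 18:30–19:15, 22:00–22:15.
Brynn → UTC: 15:30–18:30, 18:45–19:30, 21:00–21:15.
Gita ∩ Brynn: 15:30–16:45, 18:45–19:15.
Common window lengths: 75, 30 min; longest is 75.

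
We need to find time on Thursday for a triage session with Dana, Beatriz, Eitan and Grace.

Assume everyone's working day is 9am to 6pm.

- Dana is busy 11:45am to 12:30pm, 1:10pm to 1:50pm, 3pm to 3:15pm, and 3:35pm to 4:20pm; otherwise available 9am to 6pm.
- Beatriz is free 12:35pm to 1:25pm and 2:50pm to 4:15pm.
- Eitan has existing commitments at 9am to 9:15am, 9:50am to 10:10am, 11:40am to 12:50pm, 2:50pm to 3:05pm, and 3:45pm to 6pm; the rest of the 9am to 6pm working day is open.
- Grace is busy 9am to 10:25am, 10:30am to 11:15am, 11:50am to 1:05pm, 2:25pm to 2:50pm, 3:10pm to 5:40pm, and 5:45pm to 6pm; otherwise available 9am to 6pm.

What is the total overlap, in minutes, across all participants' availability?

Dana free within 09:00–18:00: 09:00–11:45, 12:30–13:10, 13:50–15:00, 15:15–15:35, 16:20–18:00.
Eitan free within 09:00–18:00: 09:15–09:50, 10:10–11:40, 12:50–14:50, 15:05–15:45.
Grace free within 09:00–18:00: 10:25–10:30, 11:15–11:50, 13:05–14:25, 14:50–15:10, 17:40–17:45.
Dana ∩ Beatriz: 12:35–13:10, 14:50–15:00, 15:15–15:35.
Dana ∩ Beatriz ∩ Eitan: 12:50–13:10, 15:15–15:35.
Dana ∩ Beatriz ∩ Eitan ∩ Grace: 13:05–13:10.
Total common minutes: 5.

5 minutes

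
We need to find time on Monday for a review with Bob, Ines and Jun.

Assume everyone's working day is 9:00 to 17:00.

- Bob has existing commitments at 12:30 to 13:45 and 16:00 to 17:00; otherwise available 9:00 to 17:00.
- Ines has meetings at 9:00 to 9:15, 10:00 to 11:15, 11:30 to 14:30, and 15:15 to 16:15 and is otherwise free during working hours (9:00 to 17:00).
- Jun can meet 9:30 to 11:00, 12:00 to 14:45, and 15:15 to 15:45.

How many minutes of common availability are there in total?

45 minutes

Bob free within 09:00–17:00: 09:00–12:30, 13:45–16:00.
Ines free within 09:00–17:00: 09:15–10:00, 11:15–11:30, 14:30–15:15, 16:15–17:00.
Bob ∩ Ines: 09:15–10:00, 11:15–11:30, 14:30–15:15.
Bob ∩ Ines ∩ Jun: 09:30–10:00, 14:30–14:45.
Total common minutes: 30 + 15 = 45.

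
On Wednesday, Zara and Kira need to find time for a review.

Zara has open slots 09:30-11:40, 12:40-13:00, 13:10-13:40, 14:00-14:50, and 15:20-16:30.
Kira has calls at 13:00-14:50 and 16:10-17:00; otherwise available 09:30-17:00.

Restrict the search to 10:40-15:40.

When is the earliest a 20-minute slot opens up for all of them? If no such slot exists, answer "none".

10:40

Kira free within 09:30–17:00: 09:30–13:00, 14:50–16:10.
Zara ∩ Kira: 09:30–11:40, 12:40–13:00, 15:20–16:10.
Restricted to 10:40–15:40: 10:40–11:40, 12:40–13:00, 15:20–15:40.
Windows ≥ 20 min: 10:40–11:40, 12:40–13:00, 15:20–15:40.
Earliest such window starts at 10:40.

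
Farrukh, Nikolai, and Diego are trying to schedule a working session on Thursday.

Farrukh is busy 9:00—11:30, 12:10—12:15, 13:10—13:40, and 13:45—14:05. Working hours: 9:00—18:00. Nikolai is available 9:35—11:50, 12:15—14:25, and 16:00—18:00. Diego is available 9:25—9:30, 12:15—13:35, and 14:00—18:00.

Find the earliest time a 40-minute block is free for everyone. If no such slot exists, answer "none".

Farrukh free within 09:00–18:00: 11:30–12:10, 12:15–13:10, 13:40–13:45, 14:05–18:00.
Farrukh ∩ Nikolai: 11:30–11:50, 12:15–13:10, 13:40–13:45, 14:05–14:25, 16:00–18:00.
Farrukh ∩ Nikolai ∩ Diego: 12:15–13:10, 14:05–14:25, 16:00–18:00.
Windows ≥ 40 min: 12:15–13:10, 16:00–18:00.
Earliest such window starts at 12:15.

12:15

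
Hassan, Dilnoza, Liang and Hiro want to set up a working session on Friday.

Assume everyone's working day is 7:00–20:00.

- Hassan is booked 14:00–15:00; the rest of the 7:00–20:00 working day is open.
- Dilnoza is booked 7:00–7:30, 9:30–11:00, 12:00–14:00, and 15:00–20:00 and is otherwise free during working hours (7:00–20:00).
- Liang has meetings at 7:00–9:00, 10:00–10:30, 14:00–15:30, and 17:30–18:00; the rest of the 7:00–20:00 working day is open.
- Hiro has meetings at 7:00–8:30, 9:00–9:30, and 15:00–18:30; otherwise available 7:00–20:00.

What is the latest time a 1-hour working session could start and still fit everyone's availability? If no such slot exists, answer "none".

Hassan free within 07:00–20:00: 07:00–14:00, 15:00–20:00.
Dilnoza free within 07:00–20:00: 07:30–09:30, 11:00–12:00, 14:00–15:00.
Liang free within 07:00–20:00: 09:00–10:00, 10:30–14:00, 15:30–17:30, 18:00–20:00.
Hiro free within 07:00–20:00: 08:30–09:00, 09:30–15:00, 18:30–20:00.
Hassan ∩ Dilnoza: 07:30–09:30, 11:00–12:00.
Hassan ∩ Dilnoza ∩ Liang: 09:00–09:30, 11:00–12:00.
Hassan ∩ Dilnoza ∩ Liang ∩ Hiro: 11:00–12:00.
Windows ≥ 60 min: 11:00–12:00.
Latest start in the last window 11:00–12:00 is 12:00 − 60 min = 11:00.

11:00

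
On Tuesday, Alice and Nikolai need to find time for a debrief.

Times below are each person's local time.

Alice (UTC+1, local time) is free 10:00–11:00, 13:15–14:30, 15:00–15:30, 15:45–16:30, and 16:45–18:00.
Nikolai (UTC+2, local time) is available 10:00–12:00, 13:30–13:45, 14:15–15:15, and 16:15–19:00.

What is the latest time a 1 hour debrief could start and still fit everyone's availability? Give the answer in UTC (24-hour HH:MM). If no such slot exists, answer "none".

16:00

Alice → UTC: 09:00–10:00, 12:15–13:30, 14:00–14:30, 14:45–15:30, 15:45–17:00.
Nikolai → UTC: 08:00–10:00, 11:30–11:45, 12:15–13:15, 14:15–17:00.
Alice ∩ Nikolai: 09:00–10:00, 12:15–13:15, 14:15–14:30, 14:45–15:30, 15:45–17:00.
Windows ≥ 60 min: 09:00–10:00, 12:15–13:15, 15:45–17:00.
Latest start in the last window 15:45–17:00 is 17:00 − 60 min = 16:00.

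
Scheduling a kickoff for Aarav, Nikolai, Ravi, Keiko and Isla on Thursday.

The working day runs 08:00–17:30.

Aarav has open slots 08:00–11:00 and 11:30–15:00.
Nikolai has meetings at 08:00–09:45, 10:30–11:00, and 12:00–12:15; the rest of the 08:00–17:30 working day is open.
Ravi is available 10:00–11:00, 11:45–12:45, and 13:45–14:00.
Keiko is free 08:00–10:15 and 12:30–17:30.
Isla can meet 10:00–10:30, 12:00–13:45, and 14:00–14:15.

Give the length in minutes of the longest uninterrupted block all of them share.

15 minutes

Nikolai free within 08:00–17:30: 09:45–10:30, 11:00–12:00, 12:15–17:30.
Aarav ∩ Nikolai: 09:45–10:30, 11:30–12:00, 12:15–15:00.
Aarav ∩ Nikolai ∩ Ravi: 10:00–10:30, 11:45–12:00, 12:15–12:45, 13:45–14:00.
Aarav ∩ Nikolai ∩ Ravi ∩ Keiko: 10:00–10:15, 12:30–12:45, 13:45–14:00.
Aarav ∩ Nikolai ∩ Ravi ∩ Keiko ∩ Isla: 10:00–10:15, 12:30–12:45.
Common window lengths: 15, 15 min; longest is 15.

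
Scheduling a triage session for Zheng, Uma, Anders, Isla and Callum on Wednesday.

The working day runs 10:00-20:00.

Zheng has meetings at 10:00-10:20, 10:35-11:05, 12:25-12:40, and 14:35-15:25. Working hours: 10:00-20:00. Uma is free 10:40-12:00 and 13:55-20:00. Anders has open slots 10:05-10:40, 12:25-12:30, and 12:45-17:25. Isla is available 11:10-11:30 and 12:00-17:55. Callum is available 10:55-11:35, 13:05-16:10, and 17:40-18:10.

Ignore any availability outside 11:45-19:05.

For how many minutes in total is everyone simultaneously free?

Zheng free within 10:00–20:00: 10:20–10:35, 11:05–12:25, 12:40–14:35, 15:25–20:00.
Zheng ∩ Uma: 11:05–12:00, 13:55–14:35, 15:25–20:00.
Zheng ∩ Uma ∩ Anders: 13:55–14:35, 15:25–17:25.
Zheng ∩ Uma ∩ Anders ∩ Isla: 13:55–14:35, 15:25–17:25.
Zheng ∩ Uma ∩ Anders ∩ Isla ∩ Callum: 13:55–14:35, 15:25–16:10.
Restricted to 11:45–19:05: 13:55–14:35, 15:25–16:10.
Total common minutes: 40 + 45 = 85.

85 minutes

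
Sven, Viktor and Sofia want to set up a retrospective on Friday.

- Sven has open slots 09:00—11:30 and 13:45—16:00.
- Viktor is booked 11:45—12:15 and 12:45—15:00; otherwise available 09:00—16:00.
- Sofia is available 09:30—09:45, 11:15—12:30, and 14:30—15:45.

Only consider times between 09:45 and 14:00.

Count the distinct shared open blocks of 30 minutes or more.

Viktor free within 09:00–16:00: 09:00–11:45, 12:15–12:45, 15:00–16:00.
Sven ∩ Viktor: 09:00–11:30, 15:00–16:00.
Sven ∩ Viktor ∩ Sofia: 09:30–09:45, 11:15–11:30, 15:00–15:45.
Restricted to 09:45–14:00: 11:15–11:30.
Windows ≥ 30 min: (none).
That's 0 windows.

0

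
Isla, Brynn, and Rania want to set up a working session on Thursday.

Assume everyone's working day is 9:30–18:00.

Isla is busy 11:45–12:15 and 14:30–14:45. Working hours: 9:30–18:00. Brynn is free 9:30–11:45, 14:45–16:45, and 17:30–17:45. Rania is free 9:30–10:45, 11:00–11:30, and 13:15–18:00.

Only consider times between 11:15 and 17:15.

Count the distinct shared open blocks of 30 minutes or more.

Isla free within 09:30–18:00: 09:30–11:45, 12:15–14:30, 14:45–18:00.
Isla ∩ Brynn: 09:30–11:45, 14:45–16:45, 17:30–17:45.
Isla ∩ Brynn ∩ Rania: 09:30–10:45, 11:00–11:30, 14:45–16:45, 17:30–17:45.
Restricted to 11:15–17:15: 11:15–11:30, 14:45–16:45.
Windows ≥ 30 min: 14:45–16:45.
That's 1 window.

1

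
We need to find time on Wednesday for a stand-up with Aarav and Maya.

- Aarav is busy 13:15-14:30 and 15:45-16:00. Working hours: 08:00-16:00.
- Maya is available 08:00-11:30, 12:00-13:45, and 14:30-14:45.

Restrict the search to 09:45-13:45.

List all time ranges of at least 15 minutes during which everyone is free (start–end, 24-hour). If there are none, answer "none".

09:45–11:30, 12:00–13:15

Aarav free within 08:00–16:00: 08:00–13:15, 14:30–15:45.
Aarav ∩ Maya: 08:00–11:30, 12:00–13:15, 14:30–14:45.
Restricted to 09:45–13:45: 09:45–11:30, 12:00–13:15.
Windows ≥ 15 min: 09:45–11:30, 12:00–13:15.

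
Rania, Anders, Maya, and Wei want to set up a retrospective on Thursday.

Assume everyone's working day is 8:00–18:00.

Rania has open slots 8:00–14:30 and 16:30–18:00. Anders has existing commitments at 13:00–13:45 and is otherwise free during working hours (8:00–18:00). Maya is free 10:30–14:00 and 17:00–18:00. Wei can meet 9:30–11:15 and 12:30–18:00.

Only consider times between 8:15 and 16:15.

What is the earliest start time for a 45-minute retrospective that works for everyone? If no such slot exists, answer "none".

10:30

Anders free within 08:00–18:00: 08:00–13:00, 13:45–18:00.
Rania ∩ Anders: 08:00–13:00, 13:45–14:30, 16:30–18:00.
Rania ∩ Anders ∩ Maya: 10:30–13:00, 13:45–14:00, 17:00–18:00.
Rania ∩ Anders ∩ Maya ∩ Wei: 10:30–11:15, 12:30–13:00, 13:45–14:00, 17:00–18:00.
Restricted to 08:15–16:15: 10:30–11:15, 12:30–13:00, 13:45–14:00.
Windows ≥ 45 min: 10:30–11:15.
Earliest such window starts at 10:30.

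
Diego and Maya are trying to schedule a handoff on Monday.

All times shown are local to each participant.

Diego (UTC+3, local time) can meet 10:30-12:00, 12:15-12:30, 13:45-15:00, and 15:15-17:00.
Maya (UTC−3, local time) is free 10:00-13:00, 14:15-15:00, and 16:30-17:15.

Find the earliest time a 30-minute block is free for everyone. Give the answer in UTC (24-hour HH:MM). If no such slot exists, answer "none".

13:00

Diego → UTC: 07:30–09:00, 09:15–09:30, 10:45–12:00, 12:15–14:00.
Maya → UTC: 13:00–16:00, 17:15–18:00, 19:30–20:15.
Diego ∩ Maya: 13:00–14:00.
Windows ≥ 30 min: 13:00–14:00.
Earliest such window starts at 13:00.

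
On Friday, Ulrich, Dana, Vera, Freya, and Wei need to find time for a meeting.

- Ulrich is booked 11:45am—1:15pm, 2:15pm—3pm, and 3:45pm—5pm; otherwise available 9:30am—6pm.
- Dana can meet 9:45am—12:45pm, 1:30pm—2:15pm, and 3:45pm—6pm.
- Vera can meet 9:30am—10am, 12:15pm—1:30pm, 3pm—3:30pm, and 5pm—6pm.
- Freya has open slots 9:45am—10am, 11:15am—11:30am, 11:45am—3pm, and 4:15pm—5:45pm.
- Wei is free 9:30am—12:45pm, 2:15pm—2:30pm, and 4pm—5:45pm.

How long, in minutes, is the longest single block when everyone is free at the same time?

45 minutes

Ulrich free within 09:30–18:00: 09:30–11:45, 13:15–14:15, 15:00–15:45, 17:00–18:00.
Ulrich ∩ Dana: 09:45–11:45, 13:30–14:15, 17:00–18:00.
Ulrich ∩ Dana ∩ Vera: 09:45–10:00, 17:00–18:00.
Ulrich ∩ Dana ∩ Vera ∩ Freya: 09:45–10:00, 17:00–17:45.
Ulrich ∩ Dana ∩ Vera ∩ Freya ∩ Wei: 09:45–10:00, 17:00–17:45.
Common window lengths: 15, 45 min; longest is 45.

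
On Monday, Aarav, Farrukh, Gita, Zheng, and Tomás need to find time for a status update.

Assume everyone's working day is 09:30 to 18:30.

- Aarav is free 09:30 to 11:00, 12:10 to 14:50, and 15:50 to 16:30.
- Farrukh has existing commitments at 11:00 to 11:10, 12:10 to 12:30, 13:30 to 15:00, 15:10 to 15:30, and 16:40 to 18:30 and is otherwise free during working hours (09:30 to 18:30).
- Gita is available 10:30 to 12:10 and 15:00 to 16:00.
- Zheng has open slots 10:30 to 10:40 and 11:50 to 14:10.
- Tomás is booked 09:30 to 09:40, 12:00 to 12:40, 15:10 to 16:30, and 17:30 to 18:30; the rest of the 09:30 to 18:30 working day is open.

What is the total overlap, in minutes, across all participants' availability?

10 minutes

Farrukh free within 09:30–18:30: 09:30–11:00, 11:10–12:10, 12:30–13:30, 15:00–15:10, 15:30–16:40.
Tomás free within 09:30–18:30: 09:40–12:00, 12:40–15:10, 16:30–17:30.
Aarav ∩ Farrukh: 09:30–11:00, 12:30–13:30, 15:50–16:30.
Aarav ∩ Farrukh ∩ Gita: 10:30–11:00, 15:50–16:00.
Aarav ∩ Farrukh ∩ Gita ∩ Zheng: 10:30–10:40.
Aarav ∩ Farrukh ∩ Gita ∩ Zheng ∩ Tomás: 10:30–10:40.
Total common minutes: 10.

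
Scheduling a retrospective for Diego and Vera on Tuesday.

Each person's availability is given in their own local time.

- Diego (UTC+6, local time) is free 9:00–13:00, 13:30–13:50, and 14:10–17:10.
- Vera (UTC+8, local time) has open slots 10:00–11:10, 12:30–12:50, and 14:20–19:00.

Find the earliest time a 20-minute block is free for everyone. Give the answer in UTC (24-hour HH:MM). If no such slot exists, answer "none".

Diego → UTC: 03:00–07:00, 07:30–07:50, 08:10–11:10.
Vera → UTC: 02:00–03:10, 04:30–04:50, 06:20–11:00.
Diego ∩ Vera: 03:00–03:10, 04:30–04:50, 06:20–07:00, 07:30–07:50, 08:10–11:00.
Windows ≥ 20 min: 04:30–04:50, 06:20–07:00, 07:30–07:50, 08:10–11:00.
Earliest such window starts at 04:30.

04:30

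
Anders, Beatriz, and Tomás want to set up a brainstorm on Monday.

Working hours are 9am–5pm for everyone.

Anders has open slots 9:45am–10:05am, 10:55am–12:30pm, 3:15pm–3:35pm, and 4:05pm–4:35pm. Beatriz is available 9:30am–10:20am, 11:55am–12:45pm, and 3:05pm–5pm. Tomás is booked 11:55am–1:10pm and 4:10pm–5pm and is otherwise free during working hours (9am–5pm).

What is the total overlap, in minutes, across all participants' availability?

45 minutes

Tomás free within 09:00–17:00: 09:00–11:55, 13:10–16:10.
Anders ∩ Beatriz: 09:45–10:05, 11:55–12:30, 15:15–15:35, 16:05–16:35.
Anders ∩ Beatriz ∩ Tomás: 09:45–10:05, 15:15–15:35, 16:05–16:10.
Total common minutes: 20 + 20 + 5 = 45.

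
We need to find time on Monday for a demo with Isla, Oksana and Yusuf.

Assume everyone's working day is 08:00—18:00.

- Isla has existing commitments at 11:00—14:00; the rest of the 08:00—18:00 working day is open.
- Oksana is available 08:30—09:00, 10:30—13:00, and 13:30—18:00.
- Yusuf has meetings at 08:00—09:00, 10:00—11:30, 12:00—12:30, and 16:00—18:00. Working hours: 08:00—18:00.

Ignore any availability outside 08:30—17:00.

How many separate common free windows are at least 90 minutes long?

Isla free within 08:00–18:00: 08:00–11:00, 14:00–18:00.
Yusuf free within 08:00–18:00: 09:00–10:00, 11:30–12:00, 12:30–16:00.
Isla ∩ Oksana: 08:30–09:00, 10:30–11:00, 14:00–18:00.
Isla ∩ Oksana ∩ Yusuf: 14:00–16:00.
Restricted to 08:30–17:00: 14:00–16:00.
Windows ≥ 90 min: 14:00–16:00.
That's 1 window.

1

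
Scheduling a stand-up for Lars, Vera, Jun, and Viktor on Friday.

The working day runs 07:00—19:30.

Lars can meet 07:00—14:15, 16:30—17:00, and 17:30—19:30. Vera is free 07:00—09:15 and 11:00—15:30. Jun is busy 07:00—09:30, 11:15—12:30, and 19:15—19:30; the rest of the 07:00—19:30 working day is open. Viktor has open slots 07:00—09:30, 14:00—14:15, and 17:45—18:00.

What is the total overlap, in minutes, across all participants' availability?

15 minutes

Jun free within 07:00–19:30: 09:30–11:15, 12:30–19:15.
Lars ∩ Vera: 07:00–09:15, 11:00–14:15.
Lars ∩ Vera ∩ Jun: 11:00–11:15, 12:30–14:15.
Lars ∩ Vera ∩ Jun ∩ Viktor: 14:00–14:15.
Total common minutes: 15.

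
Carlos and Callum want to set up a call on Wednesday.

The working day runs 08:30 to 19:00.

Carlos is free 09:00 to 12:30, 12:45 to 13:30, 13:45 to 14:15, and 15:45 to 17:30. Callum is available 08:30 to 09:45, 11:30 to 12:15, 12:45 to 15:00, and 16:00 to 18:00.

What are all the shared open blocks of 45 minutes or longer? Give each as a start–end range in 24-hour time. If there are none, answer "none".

09:00–09:45, 11:30–12:15, 12:45–13:30, 16:00–17:30

Carlos ∩ Callum: 09:00–09:45, 11:30–12:15, 12:45–13:30, 13:45–14:15, 16:00–17:30.
Windows ≥ 45 min: 09:00–09:45, 11:30–12:15, 12:45–13:30, 16:00–17:30.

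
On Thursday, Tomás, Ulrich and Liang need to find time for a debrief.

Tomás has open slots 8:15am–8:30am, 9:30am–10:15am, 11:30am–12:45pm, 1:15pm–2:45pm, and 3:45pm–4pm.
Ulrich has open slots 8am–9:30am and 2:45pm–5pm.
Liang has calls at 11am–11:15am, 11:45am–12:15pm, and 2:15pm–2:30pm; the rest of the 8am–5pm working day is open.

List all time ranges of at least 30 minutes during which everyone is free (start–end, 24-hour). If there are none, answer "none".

Liang free within 08:00–17:00: 08:00–11:00, 11:15–11:45, 12:15–14:15, 14:30–17:00.
Tomás ∩ Ulrich: 08:15–08:30, 15:45–16:00.
Tomás ∩ Ulrich ∩ Liang: 08:15–08:30, 15:45–16:00.
Windows ≥ 30 min: (none).

none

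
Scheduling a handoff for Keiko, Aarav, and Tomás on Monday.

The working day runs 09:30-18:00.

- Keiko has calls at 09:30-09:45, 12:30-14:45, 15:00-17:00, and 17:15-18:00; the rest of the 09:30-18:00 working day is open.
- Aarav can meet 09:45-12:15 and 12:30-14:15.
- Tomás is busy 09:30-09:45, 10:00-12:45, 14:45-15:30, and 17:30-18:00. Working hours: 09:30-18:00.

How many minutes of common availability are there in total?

Keiko free within 09:30–18:00: 09:45–12:30, 14:45–15:00, 17:00–17:15.
Tomás free within 09:30–18:00: 09:45–10:00, 12:45–14:45, 15:30–17:30.
Keiko ∩ Aarav: 09:45–12:15.
Keiko ∩ Aarav ∩ Tomás: 09:45–10:00.
Total common minutes: 15.

15 minutes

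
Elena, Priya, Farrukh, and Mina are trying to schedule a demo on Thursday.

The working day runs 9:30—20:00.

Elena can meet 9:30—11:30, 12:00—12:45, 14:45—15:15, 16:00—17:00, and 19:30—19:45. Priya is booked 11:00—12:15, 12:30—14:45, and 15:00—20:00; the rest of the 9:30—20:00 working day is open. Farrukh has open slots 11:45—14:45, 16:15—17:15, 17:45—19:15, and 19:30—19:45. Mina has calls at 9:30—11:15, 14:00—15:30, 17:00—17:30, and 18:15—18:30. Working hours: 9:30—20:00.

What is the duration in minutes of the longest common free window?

15 minutes

Priya free within 09:30–20:00: 09:30–11:00, 12:15–12:30, 14:45–15:00.
Mina free within 09:30–20:00: 11:15–14:00, 15:30–17:00, 17:30–18:15, 18:30–20:00.
Elena ∩ Priya: 09:30–11:00, 12:15–12:30, 14:45–15:00.
Elena ∩ Priya ∩ Farrukh: 12:15–12:30.
Elena ∩ Priya ∩ Farrukh ∩ Mina: 12:15–12:30.
Single common window of 15 minutes.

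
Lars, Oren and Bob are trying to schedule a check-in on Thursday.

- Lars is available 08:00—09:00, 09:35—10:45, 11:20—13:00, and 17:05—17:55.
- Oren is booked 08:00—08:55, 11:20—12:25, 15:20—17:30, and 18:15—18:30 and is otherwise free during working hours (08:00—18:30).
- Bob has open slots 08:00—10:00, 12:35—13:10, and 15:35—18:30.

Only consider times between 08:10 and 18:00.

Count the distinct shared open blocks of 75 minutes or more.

0

Oren free within 08:00–18:30: 08:55–11:20, 12:25–15:20, 17:30–18:15.
Lars ∩ Oren: 08:55–09:00, 09:35–10:45, 12:25–13:00, 17:30–17:55.
Lars ∩ Oren ∩ Bob: 08:55–09:00, 09:35–10:00, 12:35–13:00, 17:30–17:55.
Restricted to 08:10–18:00: 08:55–09:00, 09:35–10:00, 12:35–13:00, 17:30–17:55.
Windows ≥ 75 min: (none).
That's 0 windows.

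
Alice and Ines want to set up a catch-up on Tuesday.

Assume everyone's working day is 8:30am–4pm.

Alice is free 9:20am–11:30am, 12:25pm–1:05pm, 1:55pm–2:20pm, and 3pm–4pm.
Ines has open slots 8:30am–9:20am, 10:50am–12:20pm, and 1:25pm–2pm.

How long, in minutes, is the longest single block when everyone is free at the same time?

Alice ∩ Ines: 10:50–11:30, 13:55–14:00.
Common window lengths: 40, 5 min; longest is 40.

40 minutes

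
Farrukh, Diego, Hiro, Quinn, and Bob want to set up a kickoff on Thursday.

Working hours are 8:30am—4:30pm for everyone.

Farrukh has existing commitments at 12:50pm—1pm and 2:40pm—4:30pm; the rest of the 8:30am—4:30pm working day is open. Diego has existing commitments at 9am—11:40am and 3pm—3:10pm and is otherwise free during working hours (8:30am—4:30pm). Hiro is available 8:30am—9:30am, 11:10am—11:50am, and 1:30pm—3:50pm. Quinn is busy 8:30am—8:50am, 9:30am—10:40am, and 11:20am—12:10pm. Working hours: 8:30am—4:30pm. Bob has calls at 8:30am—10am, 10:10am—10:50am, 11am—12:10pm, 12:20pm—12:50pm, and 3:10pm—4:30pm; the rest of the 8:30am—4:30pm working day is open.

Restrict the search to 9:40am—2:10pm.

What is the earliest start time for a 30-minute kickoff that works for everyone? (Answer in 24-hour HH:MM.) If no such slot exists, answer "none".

Farrukh free within 08:30–16:30: 08:30–12:50, 13:00–14:40.
Diego free within 08:30–16:30: 08:30–09:00, 11:40–15:00, 15:10–16:30.
Quinn free within 08:30–16:30: 08:50–09:30, 10:40–11:20, 12:10–16:30.
Bob free within 08:30–16:30: 10:00–10:10, 10:50–11:00, 12:10–12:20, 12:50–15:10.
Farrukh ∩ Diego: 08:30–09:00, 11:40–12:50, 13:00–14:40.
Farrukh ∩ Diego ∩ Hiro: 08:30–09:00, 11:40–11:50, 13:30–14:40.
Farrukh ∩ Diego ∩ Hiro ∩ Quinn: 08:50–09:00, 13:30–14:40.
Farrukh ∩ Diego ∩ Hiro ∩ Quinn ∩ Bob: 13:30–14:40.
Restricted to 09:40–14:10: 13:30–14:10.
Windows ≥ 30 min: 13:30–14:10.
Earliest such window starts at 13:30.

13:30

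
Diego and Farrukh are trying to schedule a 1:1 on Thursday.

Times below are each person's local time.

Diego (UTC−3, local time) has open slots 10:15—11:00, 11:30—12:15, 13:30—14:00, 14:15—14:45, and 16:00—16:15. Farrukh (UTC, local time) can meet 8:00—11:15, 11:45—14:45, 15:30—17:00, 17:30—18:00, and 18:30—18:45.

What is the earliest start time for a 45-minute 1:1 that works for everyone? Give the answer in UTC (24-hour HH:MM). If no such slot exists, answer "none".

13:15

Diego → UTC: 13:15–14:00, 14:30–15:15, 16:30–17:00, 17:15–17:45, 19:00–19:15.
Farrukh → UTC: 08:00–11:15, 11:45–14:45, 15:30–17:00, 17:30–18:00, 18:30–18:45.
Diego ∩ Farrukh: 13:15–14:00, 14:30–14:45, 16:30–17:00, 17:30–17:45.
Windows ≥ 45 min: 13:15–14:00.
Earliest such window starts at 13:15.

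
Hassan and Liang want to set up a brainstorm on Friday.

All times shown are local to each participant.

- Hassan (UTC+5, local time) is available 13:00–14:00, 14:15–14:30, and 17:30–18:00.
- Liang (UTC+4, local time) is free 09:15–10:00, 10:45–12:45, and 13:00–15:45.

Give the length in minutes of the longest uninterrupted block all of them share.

45 minutes

Hassan → UTC: 08:00–09:00, 09:15–09:30, 12:30–13:00.
Liang → UTC: 05:15–06:00, 06:45–08:45, 09:00–11:45.
Hassan ∩ Liang: 08:00–08:45, 09:15–09:30.
Common window lengths: 45, 15 min; longest is 45.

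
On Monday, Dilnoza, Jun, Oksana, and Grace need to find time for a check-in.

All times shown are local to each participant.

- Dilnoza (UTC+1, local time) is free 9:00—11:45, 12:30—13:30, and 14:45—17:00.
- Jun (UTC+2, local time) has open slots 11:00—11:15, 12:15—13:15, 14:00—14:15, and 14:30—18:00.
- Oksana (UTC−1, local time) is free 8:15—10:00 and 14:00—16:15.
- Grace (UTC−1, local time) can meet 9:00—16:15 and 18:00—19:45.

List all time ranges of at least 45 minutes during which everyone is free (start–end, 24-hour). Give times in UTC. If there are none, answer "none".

15:00–16:00

Dilnoza → UTC: 08:00–10:45, 11:30–12:30, 13:45–16:00.
Jun → UTC: 09:00–09:15, 10:15–11:15, 12:00–12:15, 12:30–16:00.
Oksana → UTC: 09:15–11:00, 15:00–17:15.
Grace → UTC: 10:00–17:15, 19:00–20:45.
Dilnoza ∩ Jun: 09:00–09:15, 10:15–10:45, 12:00–12:15, 13:45–16:00.
Dilnoza ∩ Jun ∩ Oksana: 10:15–10:45, 15:00–16:00.
Dilnoza ∩ Jun ∩ Oksana ∩ Grace: 10:15–10:45, 15:00–16:00.
Windows ≥ 45 min: 15:00–16:00.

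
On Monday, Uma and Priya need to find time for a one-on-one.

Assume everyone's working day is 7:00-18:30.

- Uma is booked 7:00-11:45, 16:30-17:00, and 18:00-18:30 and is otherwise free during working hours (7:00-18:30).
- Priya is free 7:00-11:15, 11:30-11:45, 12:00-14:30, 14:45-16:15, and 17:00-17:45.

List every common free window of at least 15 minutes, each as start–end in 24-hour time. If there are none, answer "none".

Uma free within 07:00–18:30: 11:45–16:30, 17:00–18:00.
Uma ∩ Priya: 12:00–14:30, 14:45–16:15, 17:00–17:45.
Windows ≥ 15 min: 12:00–14:30, 14:45–16:15, 17:00–17:45.

12:00–14:30, 14:45–16:15, 17:00–17:45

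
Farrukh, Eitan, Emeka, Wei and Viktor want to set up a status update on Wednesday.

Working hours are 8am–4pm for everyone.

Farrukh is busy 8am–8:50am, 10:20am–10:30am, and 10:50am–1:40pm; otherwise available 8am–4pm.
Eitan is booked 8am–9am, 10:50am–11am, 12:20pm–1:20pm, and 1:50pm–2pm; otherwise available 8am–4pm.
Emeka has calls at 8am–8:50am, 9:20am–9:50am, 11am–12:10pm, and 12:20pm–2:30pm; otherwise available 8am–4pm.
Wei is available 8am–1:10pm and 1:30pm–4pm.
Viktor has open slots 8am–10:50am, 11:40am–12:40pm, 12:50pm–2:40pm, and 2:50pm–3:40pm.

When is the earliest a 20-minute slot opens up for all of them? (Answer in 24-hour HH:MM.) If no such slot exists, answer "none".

09:00

Farrukh free within 08:00–16:00: 08:50–10:20, 10:30–10:50, 13:40–16:00.
Eitan free within 08:00–16:00: 09:00–10:50, 11:00–12:20, 13:20–13:50, 14:00–16:00.
Emeka free within 08:00–16:00: 08:50–09:20, 09:50–11:00, 12:10–12:20, 14:30–16:00.
Farrukh ∩ Eitan: 09:00–10:20, 10:30–10:50, 13:40–13:50, 14:00–16:00.
Farrukh ∩ Eitan ∩ Emeka: 09:00–09:20, 09:50–10:20, 10:30–10:50, 14:30–16:00.
Farrukh ∩ Eitan ∩ Emeka ∩ Wei: 09:00–09:20, 09:50–10:20, 10:30–10:50, 14:30–16:00.
Farrukh ∩ Eitan ∩ Emeka ∩ Wei ∩ Viktor: 09:00–09:20, 09:50–10:20, 10:30–10:50, 14:30–14:40, 14:50–15:40.
Windows ≥ 20 min: 09:00–09:20, 09:50–10:20, 10:30–10:50, 14:50–15:40.
Earliest such window starts at 09:00.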